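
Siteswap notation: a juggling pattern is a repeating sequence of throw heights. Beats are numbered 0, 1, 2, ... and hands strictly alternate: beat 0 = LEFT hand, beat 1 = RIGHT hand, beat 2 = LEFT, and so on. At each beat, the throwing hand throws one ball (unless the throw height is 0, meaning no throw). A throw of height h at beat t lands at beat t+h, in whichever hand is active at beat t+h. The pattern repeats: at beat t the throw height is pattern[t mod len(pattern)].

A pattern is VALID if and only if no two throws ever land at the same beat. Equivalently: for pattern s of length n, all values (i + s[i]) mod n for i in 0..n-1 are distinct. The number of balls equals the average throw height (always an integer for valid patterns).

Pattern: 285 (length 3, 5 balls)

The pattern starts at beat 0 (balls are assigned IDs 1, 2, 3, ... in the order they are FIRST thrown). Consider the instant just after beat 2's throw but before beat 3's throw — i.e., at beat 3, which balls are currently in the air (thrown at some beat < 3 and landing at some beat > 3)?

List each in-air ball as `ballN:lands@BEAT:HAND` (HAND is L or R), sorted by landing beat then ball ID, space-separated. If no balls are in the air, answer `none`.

Answer: ball1:lands@7:R ball2:lands@9:R

Derivation:
Beat 0 (L): throw ball1 h=2 -> lands@2:L; in-air after throw: [b1@2:L]
Beat 1 (R): throw ball2 h=8 -> lands@9:R; in-air after throw: [b1@2:L b2@9:R]
Beat 2 (L): throw ball1 h=5 -> lands@7:R; in-air after throw: [b1@7:R b2@9:R]
Beat 3 (R): throw ball3 h=2 -> lands@5:R; in-air after throw: [b3@5:R b1@7:R b2@9:R]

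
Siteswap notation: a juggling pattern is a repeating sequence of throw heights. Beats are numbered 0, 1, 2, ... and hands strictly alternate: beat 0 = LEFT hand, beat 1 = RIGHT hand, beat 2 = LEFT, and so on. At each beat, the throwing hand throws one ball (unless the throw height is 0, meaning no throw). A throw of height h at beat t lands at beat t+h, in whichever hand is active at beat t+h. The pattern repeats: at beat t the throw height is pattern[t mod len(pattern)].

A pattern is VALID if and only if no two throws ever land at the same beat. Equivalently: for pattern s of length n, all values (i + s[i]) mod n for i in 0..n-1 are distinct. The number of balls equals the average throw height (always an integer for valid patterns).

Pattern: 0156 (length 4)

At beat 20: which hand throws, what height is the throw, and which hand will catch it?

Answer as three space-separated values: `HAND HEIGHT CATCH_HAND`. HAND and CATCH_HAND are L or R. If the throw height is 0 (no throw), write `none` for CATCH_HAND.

Beat 20: 20 mod 2 = 0, so hand = L
Throw height = pattern[20 mod 4] = pattern[0] = 0

Answer: L 0 none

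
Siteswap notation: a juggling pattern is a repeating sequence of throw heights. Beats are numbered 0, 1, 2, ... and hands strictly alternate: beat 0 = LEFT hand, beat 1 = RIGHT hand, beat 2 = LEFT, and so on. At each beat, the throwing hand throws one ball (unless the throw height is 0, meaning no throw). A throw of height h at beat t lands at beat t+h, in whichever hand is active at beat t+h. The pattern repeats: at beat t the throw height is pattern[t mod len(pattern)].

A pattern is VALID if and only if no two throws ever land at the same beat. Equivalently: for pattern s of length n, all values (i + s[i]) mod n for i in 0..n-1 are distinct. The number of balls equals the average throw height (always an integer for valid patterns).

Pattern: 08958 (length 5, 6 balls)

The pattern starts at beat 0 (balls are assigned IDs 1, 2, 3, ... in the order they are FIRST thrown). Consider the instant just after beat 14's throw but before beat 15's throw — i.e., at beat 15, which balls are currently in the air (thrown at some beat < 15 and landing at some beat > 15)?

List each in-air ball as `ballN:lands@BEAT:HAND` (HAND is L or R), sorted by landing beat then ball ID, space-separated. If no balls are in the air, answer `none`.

Answer: ball6:lands@16:L ball1:lands@17:R ball3:lands@18:L ball2:lands@19:R ball4:lands@21:R ball5:lands@22:L

Derivation:
Beat 1 (R): throw ball1 h=8 -> lands@9:R; in-air after throw: [b1@9:R]
Beat 2 (L): throw ball2 h=9 -> lands@11:R; in-air after throw: [b1@9:R b2@11:R]
Beat 3 (R): throw ball3 h=5 -> lands@8:L; in-air after throw: [b3@8:L b1@9:R b2@11:R]
Beat 4 (L): throw ball4 h=8 -> lands@12:L; in-air after throw: [b3@8:L b1@9:R b2@11:R b4@12:L]
Beat 6 (L): throw ball5 h=8 -> lands@14:L; in-air after throw: [b3@8:L b1@9:R b2@11:R b4@12:L b5@14:L]
Beat 7 (R): throw ball6 h=9 -> lands@16:L; in-air after throw: [b3@8:L b1@9:R b2@11:R b4@12:L b5@14:L b6@16:L]
Beat 8 (L): throw ball3 h=5 -> lands@13:R; in-air after throw: [b1@9:R b2@11:R b4@12:L b3@13:R b5@14:L b6@16:L]
Beat 9 (R): throw ball1 h=8 -> lands@17:R; in-air after throw: [b2@11:R b4@12:L b3@13:R b5@14:L b6@16:L b1@17:R]
Beat 11 (R): throw ball2 h=8 -> lands@19:R; in-air after throw: [b4@12:L b3@13:R b5@14:L b6@16:L b1@17:R b2@19:R]
Beat 12 (L): throw ball4 h=9 -> lands@21:R; in-air after throw: [b3@13:R b5@14:L b6@16:L b1@17:R b2@19:R b4@21:R]
Beat 13 (R): throw ball3 h=5 -> lands@18:L; in-air after throw: [b5@14:L b6@16:L b1@17:R b3@18:L b2@19:R b4@21:R]
Beat 14 (L): throw ball5 h=8 -> lands@22:L; in-air after throw: [b6@16:L b1@17:R b3@18:L b2@19:R b4@21:R b5@22:L]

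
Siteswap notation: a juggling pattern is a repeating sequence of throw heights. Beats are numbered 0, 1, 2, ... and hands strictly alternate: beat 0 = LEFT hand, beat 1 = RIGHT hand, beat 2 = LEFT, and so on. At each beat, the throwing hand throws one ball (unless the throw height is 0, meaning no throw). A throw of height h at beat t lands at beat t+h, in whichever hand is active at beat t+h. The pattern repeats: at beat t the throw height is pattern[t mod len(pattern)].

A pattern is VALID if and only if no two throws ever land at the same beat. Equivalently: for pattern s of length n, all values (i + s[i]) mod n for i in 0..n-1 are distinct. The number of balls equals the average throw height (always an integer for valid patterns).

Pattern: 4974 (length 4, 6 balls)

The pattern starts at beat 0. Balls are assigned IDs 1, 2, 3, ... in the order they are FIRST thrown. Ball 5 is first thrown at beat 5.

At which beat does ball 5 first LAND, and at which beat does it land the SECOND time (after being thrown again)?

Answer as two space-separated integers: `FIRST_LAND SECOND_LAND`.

Answer: 14 21

Derivation:
Beat 0 (L): throw ball1 h=4 -> lands@4:L; in-air after throw: [b1@4:L]
Beat 1 (R): throw ball2 h=9 -> lands@10:L; in-air after throw: [b1@4:L b2@10:L]
Beat 2 (L): throw ball3 h=7 -> lands@9:R; in-air after throw: [b1@4:L b3@9:R b2@10:L]
Beat 3 (R): throw ball4 h=4 -> lands@7:R; in-air after throw: [b1@4:L b4@7:R b3@9:R b2@10:L]
Beat 4 (L): throw ball1 h=4 -> lands@8:L; in-air after throw: [b4@7:R b1@8:L b3@9:R b2@10:L]
Beat 5 (R): throw ball5 h=9 -> lands@14:L; in-air after throw: [b4@7:R b1@8:L b3@9:R b2@10:L b5@14:L]
Beat 6 (L): throw ball6 h=7 -> lands@13:R; in-air after throw: [b4@7:R b1@8:L b3@9:R b2@10:L b6@13:R b5@14:L]
Beat 7 (R): throw ball4 h=4 -> lands@11:R; in-air after throw: [b1@8:L b3@9:R b2@10:L b4@11:R b6@13:R b5@14:L]
Beat 8 (L): throw ball1 h=4 -> lands@12:L; in-air after throw: [b3@9:R b2@10:L b4@11:R b1@12:L b6@13:R b5@14:L]
Beat 9 (R): throw ball3 h=9 -> lands@18:L; in-air after throw: [b2@10:L b4@11:R b1@12:L b6@13:R b5@14:L b3@18:L]
Beat 10 (L): throw ball2 h=7 -> lands@17:R; in-air after throw: [b4@11:R b1@12:L b6@13:R b5@14:L b2@17:R b3@18:L]
Beat 11 (R): throw ball4 h=4 -> lands@15:R; in-air after throw: [b1@12:L b6@13:R b5@14:L b4@15:R b2@17:R b3@18:L]
Beat 12 (L): throw ball1 h=4 -> lands@16:L; in-air after throw: [b6@13:R b5@14:L b4@15:R b1@16:L b2@17:R b3@18:L]
Beat 13 (R): throw ball6 h=9 -> lands@22:L; in-air after throw: [b5@14:L b4@15:R b1@16:L b2@17:R b3@18:L b6@22:L]
Beat 14 (L): throw ball5 h=7 -> lands@21:R; in-air after throw: [b4@15:R b1@16:L b2@17:R b3@18:L b5@21:R b6@22:L]
Beat 15 (R): throw ball4 h=4 -> lands@19:R; in-air after throw: [b1@16:L b2@17:R b3@18:L b4@19:R b5@21:R b6@22:L]
Beat 16 (L): throw ball1 h=4 -> lands@20:L; in-air after throw: [b2@17:R b3@18:L b4@19:R b1@20:L b5@21:R b6@22:L]
Ball 5: thrown@5 h=9 -> first land @14; rethrown@14 h=7 -> second land @21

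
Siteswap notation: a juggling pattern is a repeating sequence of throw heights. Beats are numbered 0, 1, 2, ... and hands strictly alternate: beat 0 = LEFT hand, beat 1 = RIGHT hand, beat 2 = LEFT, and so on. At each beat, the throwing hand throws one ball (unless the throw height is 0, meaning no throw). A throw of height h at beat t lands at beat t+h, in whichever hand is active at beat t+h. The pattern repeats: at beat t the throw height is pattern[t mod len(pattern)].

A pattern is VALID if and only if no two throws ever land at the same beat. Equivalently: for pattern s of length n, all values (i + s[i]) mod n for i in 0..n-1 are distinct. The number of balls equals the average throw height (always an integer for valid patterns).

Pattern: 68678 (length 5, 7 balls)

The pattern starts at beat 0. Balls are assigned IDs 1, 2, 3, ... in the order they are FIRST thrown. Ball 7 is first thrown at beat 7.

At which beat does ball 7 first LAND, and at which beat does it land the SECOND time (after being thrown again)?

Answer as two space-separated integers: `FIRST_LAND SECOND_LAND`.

Beat 0 (L): throw ball1 h=6 -> lands@6:L; in-air after throw: [b1@6:L]
Beat 1 (R): throw ball2 h=8 -> lands@9:R; in-air after throw: [b1@6:L b2@9:R]
Beat 2 (L): throw ball3 h=6 -> lands@8:L; in-air after throw: [b1@6:L b3@8:L b2@9:R]
Beat 3 (R): throw ball4 h=7 -> lands@10:L; in-air after throw: [b1@6:L b3@8:L b2@9:R b4@10:L]
Beat 4 (L): throw ball5 h=8 -> lands@12:L; in-air after throw: [b1@6:L b3@8:L b2@9:R b4@10:L b5@12:L]
Beat 5 (R): throw ball6 h=6 -> lands@11:R; in-air after throw: [b1@6:L b3@8:L b2@9:R b4@10:L b6@11:R b5@12:L]
Beat 6 (L): throw ball1 h=8 -> lands@14:L; in-air after throw: [b3@8:L b2@9:R b4@10:L b6@11:R b5@12:L b1@14:L]
Beat 7 (R): throw ball7 h=6 -> lands@13:R; in-air after throw: [b3@8:L b2@9:R b4@10:L b6@11:R b5@12:L b7@13:R b1@14:L]
Beat 8 (L): throw ball3 h=7 -> lands@15:R; in-air after throw: [b2@9:R b4@10:L b6@11:R b5@12:L b7@13:R b1@14:L b3@15:R]
Beat 9 (R): throw ball2 h=8 -> lands@17:R; in-air after throw: [b4@10:L b6@11:R b5@12:L b7@13:R b1@14:L b3@15:R b2@17:R]
Beat 10 (L): throw ball4 h=6 -> lands@16:L; in-air after throw: [b6@11:R b5@12:L b7@13:R b1@14:L b3@15:R b4@16:L b2@17:R]
Beat 11 (R): throw ball6 h=8 -> lands@19:R; in-air after throw: [b5@12:L b7@13:R b1@14:L b3@15:R b4@16:L b2@17:R b6@19:R]
Beat 12 (L): throw ball5 h=6 -> lands@18:L; in-air after throw: [b7@13:R b1@14:L b3@15:R b4@16:L b2@17:R b5@18:L b6@19:R]
Beat 13 (R): throw ball7 h=7 -> lands@20:L; in-air after throw: [b1@14:L b3@15:R b4@16:L b2@17:R b5@18:L b6@19:R b7@20:L]
Beat 14 (L): throw ball1 h=8 -> lands@22:L; in-air after throw: [b3@15:R b4@16:L b2@17:R b5@18:L b6@19:R b7@20:L b1@22:L]
Beat 15 (R): throw ball3 h=6 -> lands@21:R; in-air after throw: [b4@16:L b2@17:R b5@18:L b6@19:R b7@20:L b3@21:R b1@22:L]
Beat 16 (L): throw ball4 h=8 -> lands@24:L; in-air after throw: [b2@17:R b5@18:L b6@19:R b7@20:L b3@21:R b1@22:L b4@24:L]
Beat 17 (R): throw ball2 h=6 -> lands@23:R; in-air after throw: [b5@18:L b6@19:R b7@20:L b3@21:R b1@22:L b2@23:R b4@24:L]
Beat 18 (L): throw ball5 h=7 -> lands@25:R; in-air after throw: [b6@19:R b7@20:L b3@21:R b1@22:L b2@23:R b4@24:L b5@25:R]
Beat 19 (R): throw ball6 h=8 -> lands@27:R; in-air after throw: [b7@20:L b3@21:R b1@22:L b2@23:R b4@24:L b5@25:R b6@27:R]
Beat 20 (L): throw ball7 h=6 -> lands@26:L; in-air after throw: [b3@21:R b1@22:L b2@23:R b4@24:L b5@25:R b7@26:L b6@27:R]
Ball 7: thrown@7 h=6 -> first land @13; rethrown@13 h=7 -> second land @20

Answer: 13 20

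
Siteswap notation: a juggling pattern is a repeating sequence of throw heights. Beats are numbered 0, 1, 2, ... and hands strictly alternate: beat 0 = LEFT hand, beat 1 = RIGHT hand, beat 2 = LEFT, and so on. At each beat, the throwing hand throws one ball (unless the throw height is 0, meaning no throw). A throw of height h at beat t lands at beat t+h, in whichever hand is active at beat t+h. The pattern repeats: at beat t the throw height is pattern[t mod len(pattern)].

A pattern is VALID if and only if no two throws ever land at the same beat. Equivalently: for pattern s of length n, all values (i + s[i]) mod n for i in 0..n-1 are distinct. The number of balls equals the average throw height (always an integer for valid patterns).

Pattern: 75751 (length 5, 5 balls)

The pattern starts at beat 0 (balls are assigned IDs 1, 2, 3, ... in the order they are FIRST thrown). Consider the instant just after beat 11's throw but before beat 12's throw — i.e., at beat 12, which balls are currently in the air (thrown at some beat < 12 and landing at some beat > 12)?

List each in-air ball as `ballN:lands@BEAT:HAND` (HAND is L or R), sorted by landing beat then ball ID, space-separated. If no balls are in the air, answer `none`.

Answer: ball4:lands@13:R ball1:lands@14:L ball2:lands@16:L ball3:lands@17:R

Derivation:
Beat 0 (L): throw ball1 h=7 -> lands@7:R; in-air after throw: [b1@7:R]
Beat 1 (R): throw ball2 h=5 -> lands@6:L; in-air after throw: [b2@6:L b1@7:R]
Beat 2 (L): throw ball3 h=7 -> lands@9:R; in-air after throw: [b2@6:L b1@7:R b3@9:R]
Beat 3 (R): throw ball4 h=5 -> lands@8:L; in-air after throw: [b2@6:L b1@7:R b4@8:L b3@9:R]
Beat 4 (L): throw ball5 h=1 -> lands@5:R; in-air after throw: [b5@5:R b2@6:L b1@7:R b4@8:L b3@9:R]
Beat 5 (R): throw ball5 h=7 -> lands@12:L; in-air after throw: [b2@6:L b1@7:R b4@8:L b3@9:R b5@12:L]
Beat 6 (L): throw ball2 h=5 -> lands@11:R; in-air after throw: [b1@7:R b4@8:L b3@9:R b2@11:R b5@12:L]
Beat 7 (R): throw ball1 h=7 -> lands@14:L; in-air after throw: [b4@8:L b3@9:R b2@11:R b5@12:L b1@14:L]
Beat 8 (L): throw ball4 h=5 -> lands@13:R; in-air after throw: [b3@9:R b2@11:R b5@12:L b4@13:R b1@14:L]
Beat 9 (R): throw ball3 h=1 -> lands@10:L; in-air after throw: [b3@10:L b2@11:R b5@12:L b4@13:R b1@14:L]
Beat 10 (L): throw ball3 h=7 -> lands@17:R; in-air after throw: [b2@11:R b5@12:L b4@13:R b1@14:L b3@17:R]
Beat 11 (R): throw ball2 h=5 -> lands@16:L; in-air after throw: [b5@12:L b4@13:R b1@14:L b2@16:L b3@17:R]
Beat 12 (L): throw ball5 h=7 -> lands@19:R; in-air after throw: [b4@13:R b1@14:L b2@16:L b3@17:R b5@19:R]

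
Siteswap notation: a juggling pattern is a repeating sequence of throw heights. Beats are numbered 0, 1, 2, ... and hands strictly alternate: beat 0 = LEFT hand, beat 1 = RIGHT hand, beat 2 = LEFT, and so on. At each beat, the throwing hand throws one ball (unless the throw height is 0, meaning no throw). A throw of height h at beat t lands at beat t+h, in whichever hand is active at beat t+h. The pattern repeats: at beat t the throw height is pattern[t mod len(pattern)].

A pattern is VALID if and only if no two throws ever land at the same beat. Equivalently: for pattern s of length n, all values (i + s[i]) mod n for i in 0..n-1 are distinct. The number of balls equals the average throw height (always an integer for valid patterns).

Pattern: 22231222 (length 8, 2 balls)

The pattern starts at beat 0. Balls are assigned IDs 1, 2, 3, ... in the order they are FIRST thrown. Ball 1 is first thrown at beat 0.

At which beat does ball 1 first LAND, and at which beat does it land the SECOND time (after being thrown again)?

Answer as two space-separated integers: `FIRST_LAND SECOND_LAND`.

Answer: 2 4

Derivation:
Beat 0 (L): throw ball1 h=2 -> lands@2:L; in-air after throw: [b1@2:L]
Beat 1 (R): throw ball2 h=2 -> lands@3:R; in-air after throw: [b1@2:L b2@3:R]
Beat 2 (L): throw ball1 h=2 -> lands@4:L; in-air after throw: [b2@3:R b1@4:L]
Beat 3 (R): throw ball2 h=3 -> lands@6:L; in-air after throw: [b1@4:L b2@6:L]
Beat 4 (L): throw ball1 h=1 -> lands@5:R; in-air after throw: [b1@5:R b2@6:L]
Ball 1: thrown@0 h=2 -> first land @2; rethrown@2 h=2 -> second land @4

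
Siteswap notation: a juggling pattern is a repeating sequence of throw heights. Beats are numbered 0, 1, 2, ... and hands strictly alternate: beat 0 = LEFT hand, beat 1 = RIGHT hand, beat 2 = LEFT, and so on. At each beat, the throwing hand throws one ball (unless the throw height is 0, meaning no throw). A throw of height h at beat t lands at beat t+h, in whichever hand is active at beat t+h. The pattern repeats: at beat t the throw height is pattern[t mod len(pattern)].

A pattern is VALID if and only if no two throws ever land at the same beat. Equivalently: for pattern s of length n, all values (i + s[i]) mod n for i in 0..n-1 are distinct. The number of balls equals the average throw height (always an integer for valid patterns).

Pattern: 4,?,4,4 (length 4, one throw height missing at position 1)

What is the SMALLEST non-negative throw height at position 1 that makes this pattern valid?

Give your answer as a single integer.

Answer: 0

Derivation:
i=0: (0 + 4) mod 4 = 0
i=1: s[i]=? (unknown)
i=2: (2 + 4) mod 4 = 2
i=3: (3 + 4) mod 4 = 3
Known residues: [0, 2, 3]; need a permutation of 0..3, so missing residue r = 1
Need (1 + s) mod 4 = 1; smallest s = (1 - 1) mod 4 = 0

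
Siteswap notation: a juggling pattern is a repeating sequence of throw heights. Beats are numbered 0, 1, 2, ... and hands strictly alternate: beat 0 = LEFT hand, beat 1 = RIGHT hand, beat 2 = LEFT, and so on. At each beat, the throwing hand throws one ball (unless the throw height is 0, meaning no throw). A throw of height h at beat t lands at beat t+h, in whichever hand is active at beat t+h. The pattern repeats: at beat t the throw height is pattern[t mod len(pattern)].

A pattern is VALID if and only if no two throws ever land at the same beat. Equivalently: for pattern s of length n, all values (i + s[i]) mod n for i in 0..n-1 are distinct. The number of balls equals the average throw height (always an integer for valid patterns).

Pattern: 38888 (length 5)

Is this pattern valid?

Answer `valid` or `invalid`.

i=0: (i + s[i]) mod n = (0 + 3) mod 5 = 3
i=1: (i + s[i]) mod n = (1 + 8) mod 5 = 4
i=2: (i + s[i]) mod n = (2 + 8) mod 5 = 0
i=3: (i + s[i]) mod n = (3 + 8) mod 5 = 1
i=4: (i + s[i]) mod n = (4 + 8) mod 5 = 2
Residues: [3, 4, 0, 1, 2], distinct: True

Answer: valid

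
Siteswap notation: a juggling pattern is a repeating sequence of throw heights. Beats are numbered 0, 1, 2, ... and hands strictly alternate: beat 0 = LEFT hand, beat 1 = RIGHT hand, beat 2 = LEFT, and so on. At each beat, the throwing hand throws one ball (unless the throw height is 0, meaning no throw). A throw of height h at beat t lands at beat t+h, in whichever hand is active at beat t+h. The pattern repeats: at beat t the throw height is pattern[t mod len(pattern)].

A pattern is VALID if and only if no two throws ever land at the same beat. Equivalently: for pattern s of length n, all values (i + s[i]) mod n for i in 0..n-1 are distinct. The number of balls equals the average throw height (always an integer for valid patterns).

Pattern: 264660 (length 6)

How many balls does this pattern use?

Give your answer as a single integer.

Answer: 4

Derivation:
Pattern = [2, 6, 4, 6, 6, 0], length n = 6
  position 0: throw height = 2, running sum = 2
  position 1: throw height = 6, running sum = 8
  position 2: throw height = 4, running sum = 12
  position 3: throw height = 6, running sum = 18
  position 4: throw height = 6, running sum = 24
  position 5: throw height = 0, running sum = 24
Total sum = 24; balls = sum / n = 24 / 6 = 4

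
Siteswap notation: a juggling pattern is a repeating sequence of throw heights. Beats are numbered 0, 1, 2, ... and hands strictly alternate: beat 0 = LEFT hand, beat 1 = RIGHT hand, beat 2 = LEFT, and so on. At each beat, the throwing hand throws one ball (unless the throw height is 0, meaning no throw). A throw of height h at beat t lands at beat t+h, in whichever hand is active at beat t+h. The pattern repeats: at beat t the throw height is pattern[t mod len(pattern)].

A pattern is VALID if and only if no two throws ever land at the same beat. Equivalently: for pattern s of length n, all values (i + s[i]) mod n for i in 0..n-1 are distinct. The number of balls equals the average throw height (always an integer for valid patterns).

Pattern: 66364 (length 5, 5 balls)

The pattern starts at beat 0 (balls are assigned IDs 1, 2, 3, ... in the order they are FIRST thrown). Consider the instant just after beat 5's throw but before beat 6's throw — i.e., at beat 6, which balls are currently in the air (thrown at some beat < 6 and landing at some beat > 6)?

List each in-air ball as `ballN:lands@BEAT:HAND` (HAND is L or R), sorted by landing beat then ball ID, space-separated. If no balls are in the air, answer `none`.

Beat 0 (L): throw ball1 h=6 -> lands@6:L; in-air after throw: [b1@6:L]
Beat 1 (R): throw ball2 h=6 -> lands@7:R; in-air after throw: [b1@6:L b2@7:R]
Beat 2 (L): throw ball3 h=3 -> lands@5:R; in-air after throw: [b3@5:R b1@6:L b2@7:R]
Beat 3 (R): throw ball4 h=6 -> lands@9:R; in-air after throw: [b3@5:R b1@6:L b2@7:R b4@9:R]
Beat 4 (L): throw ball5 h=4 -> lands@8:L; in-air after throw: [b3@5:R b1@6:L b2@7:R b5@8:L b4@9:R]
Beat 5 (R): throw ball3 h=6 -> lands@11:R; in-air after throw: [b1@6:L b2@7:R b5@8:L b4@9:R b3@11:R]
Beat 6 (L): throw ball1 h=6 -> lands@12:L; in-air after throw: [b2@7:R b5@8:L b4@9:R b3@11:R b1@12:L]

Answer: ball2:lands@7:R ball5:lands@8:L ball4:lands@9:R ball3:lands@11:R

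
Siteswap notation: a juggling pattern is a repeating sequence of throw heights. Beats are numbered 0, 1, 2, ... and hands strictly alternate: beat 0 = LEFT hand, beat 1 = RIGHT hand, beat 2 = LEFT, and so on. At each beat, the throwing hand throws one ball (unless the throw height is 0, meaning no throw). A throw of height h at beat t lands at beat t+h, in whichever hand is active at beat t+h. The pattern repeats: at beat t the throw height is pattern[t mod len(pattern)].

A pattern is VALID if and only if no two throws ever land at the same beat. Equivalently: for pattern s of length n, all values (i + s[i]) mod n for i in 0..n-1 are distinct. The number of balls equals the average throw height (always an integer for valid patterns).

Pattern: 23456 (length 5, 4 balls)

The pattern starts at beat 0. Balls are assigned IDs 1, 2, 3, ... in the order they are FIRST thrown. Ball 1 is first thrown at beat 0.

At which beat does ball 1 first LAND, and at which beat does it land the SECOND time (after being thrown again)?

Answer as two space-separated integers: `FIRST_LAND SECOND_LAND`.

Answer: 2 6

Derivation:
Beat 0 (L): throw ball1 h=2 -> lands@2:L; in-air after throw: [b1@2:L]
Beat 1 (R): throw ball2 h=3 -> lands@4:L; in-air after throw: [b1@2:L b2@4:L]
Beat 2 (L): throw ball1 h=4 -> lands@6:L; in-air after throw: [b2@4:L b1@6:L]
Beat 3 (R): throw ball3 h=5 -> lands@8:L; in-air after throw: [b2@4:L b1@6:L b3@8:L]
Beat 4 (L): throw ball2 h=6 -> lands@10:L; in-air after throw: [b1@6:L b3@8:L b2@10:L]
Beat 5 (R): throw ball4 h=2 -> lands@7:R; in-air after throw: [b1@6:L b4@7:R b3@8:L b2@10:L]
Beat 6 (L): throw ball1 h=3 -> lands@9:R; in-air after throw: [b4@7:R b3@8:L b1@9:R b2@10:L]
Ball 1: thrown@0 h=2 -> first land @2; rethrown@2 h=4 -> second land @6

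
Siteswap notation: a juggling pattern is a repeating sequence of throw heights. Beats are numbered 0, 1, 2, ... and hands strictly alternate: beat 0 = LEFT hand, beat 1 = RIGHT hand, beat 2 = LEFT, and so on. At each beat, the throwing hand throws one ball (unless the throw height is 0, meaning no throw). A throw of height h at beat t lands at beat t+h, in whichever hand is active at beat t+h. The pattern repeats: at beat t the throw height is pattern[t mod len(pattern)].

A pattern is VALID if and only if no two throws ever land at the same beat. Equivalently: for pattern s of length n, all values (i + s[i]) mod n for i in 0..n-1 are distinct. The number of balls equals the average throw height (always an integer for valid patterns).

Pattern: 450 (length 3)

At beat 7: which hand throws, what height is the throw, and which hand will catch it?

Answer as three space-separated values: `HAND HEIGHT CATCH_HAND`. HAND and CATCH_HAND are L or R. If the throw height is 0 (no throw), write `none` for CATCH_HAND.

Beat 7: 7 mod 2 = 1, so hand = R
Throw height = pattern[7 mod 3] = pattern[1] = 5
Lands at beat 7+5=12, 12 mod 2 = 0, so catch hand = L

Answer: R 5 L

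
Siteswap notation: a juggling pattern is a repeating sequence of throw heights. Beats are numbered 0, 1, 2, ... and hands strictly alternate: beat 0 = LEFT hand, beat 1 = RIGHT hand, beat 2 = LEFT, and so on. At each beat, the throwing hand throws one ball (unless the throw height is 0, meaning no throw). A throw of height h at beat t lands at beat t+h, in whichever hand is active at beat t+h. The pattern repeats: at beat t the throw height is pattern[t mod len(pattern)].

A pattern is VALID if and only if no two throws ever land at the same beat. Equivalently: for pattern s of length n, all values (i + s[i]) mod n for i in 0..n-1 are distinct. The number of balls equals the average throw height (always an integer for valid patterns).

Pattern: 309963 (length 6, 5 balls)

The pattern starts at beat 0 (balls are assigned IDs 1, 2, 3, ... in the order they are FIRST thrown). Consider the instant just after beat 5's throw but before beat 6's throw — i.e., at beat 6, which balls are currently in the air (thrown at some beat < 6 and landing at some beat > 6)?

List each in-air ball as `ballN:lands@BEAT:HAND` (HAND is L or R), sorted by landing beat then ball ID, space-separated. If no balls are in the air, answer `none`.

Answer: ball4:lands@8:L ball3:lands@10:L ball2:lands@11:R ball1:lands@12:L

Derivation:
Beat 0 (L): throw ball1 h=3 -> lands@3:R; in-air after throw: [b1@3:R]
Beat 2 (L): throw ball2 h=9 -> lands@11:R; in-air after throw: [b1@3:R b2@11:R]
Beat 3 (R): throw ball1 h=9 -> lands@12:L; in-air after throw: [b2@11:R b1@12:L]
Beat 4 (L): throw ball3 h=6 -> lands@10:L; in-air after throw: [b3@10:L b2@11:R b1@12:L]
Beat 5 (R): throw ball4 h=3 -> lands@8:L; in-air after throw: [b4@8:L b3@10:L b2@11:R b1@12:L]
Beat 6 (L): throw ball5 h=3 -> lands@9:R; in-air after throw: [b4@8:L b5@9:R b3@10:L b2@11:R b1@12:L]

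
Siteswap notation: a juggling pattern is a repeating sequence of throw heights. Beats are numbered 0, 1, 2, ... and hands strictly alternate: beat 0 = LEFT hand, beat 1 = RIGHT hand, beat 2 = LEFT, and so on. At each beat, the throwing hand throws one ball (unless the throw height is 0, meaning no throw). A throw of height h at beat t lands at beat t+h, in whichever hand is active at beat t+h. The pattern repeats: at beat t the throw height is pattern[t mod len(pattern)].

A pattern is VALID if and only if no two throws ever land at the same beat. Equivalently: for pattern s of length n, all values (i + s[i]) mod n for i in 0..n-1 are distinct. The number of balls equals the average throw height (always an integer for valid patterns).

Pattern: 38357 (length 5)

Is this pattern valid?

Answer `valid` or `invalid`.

i=0: (i + s[i]) mod n = (0 + 3) mod 5 = 3
i=1: (i + s[i]) mod n = (1 + 8) mod 5 = 4
i=2: (i + s[i]) mod n = (2 + 3) mod 5 = 0
i=3: (i + s[i]) mod n = (3 + 5) mod 5 = 3
i=4: (i + s[i]) mod n = (4 + 7) mod 5 = 1
Residues: [3, 4, 0, 3, 1], distinct: False

Answer: invalid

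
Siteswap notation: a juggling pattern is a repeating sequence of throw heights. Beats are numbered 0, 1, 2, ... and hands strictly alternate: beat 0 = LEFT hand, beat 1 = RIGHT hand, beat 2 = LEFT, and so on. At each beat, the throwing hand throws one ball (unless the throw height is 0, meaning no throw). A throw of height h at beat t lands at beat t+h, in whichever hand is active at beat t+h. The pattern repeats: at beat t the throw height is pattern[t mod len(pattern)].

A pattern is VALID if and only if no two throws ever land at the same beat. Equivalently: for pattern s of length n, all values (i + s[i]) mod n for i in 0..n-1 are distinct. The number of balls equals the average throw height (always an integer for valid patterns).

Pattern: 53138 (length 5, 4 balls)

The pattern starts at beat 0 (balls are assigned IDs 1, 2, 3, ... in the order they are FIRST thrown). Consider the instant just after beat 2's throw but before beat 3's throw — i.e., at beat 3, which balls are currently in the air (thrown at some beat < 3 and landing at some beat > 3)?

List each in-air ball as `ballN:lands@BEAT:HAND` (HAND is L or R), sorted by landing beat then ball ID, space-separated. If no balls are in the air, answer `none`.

Beat 0 (L): throw ball1 h=5 -> lands@5:R; in-air after throw: [b1@5:R]
Beat 1 (R): throw ball2 h=3 -> lands@4:L; in-air after throw: [b2@4:L b1@5:R]
Beat 2 (L): throw ball3 h=1 -> lands@3:R; in-air after throw: [b3@3:R b2@4:L b1@5:R]
Beat 3 (R): throw ball3 h=3 -> lands@6:L; in-air after throw: [b2@4:L b1@5:R b3@6:L]

Answer: ball2:lands@4:L ball1:lands@5:R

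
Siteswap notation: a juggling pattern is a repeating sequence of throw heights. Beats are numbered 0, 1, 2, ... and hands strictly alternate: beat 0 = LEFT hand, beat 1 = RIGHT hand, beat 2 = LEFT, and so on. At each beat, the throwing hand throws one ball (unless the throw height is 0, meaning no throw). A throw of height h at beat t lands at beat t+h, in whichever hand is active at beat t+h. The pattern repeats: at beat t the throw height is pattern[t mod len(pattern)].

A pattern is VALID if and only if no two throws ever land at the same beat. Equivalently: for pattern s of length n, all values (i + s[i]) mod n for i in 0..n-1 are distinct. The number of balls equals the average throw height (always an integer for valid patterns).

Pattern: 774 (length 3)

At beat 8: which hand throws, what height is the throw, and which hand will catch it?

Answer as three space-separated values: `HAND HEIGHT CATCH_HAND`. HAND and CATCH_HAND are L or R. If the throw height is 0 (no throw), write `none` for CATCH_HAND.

Answer: L 4 L

Derivation:
Beat 8: 8 mod 2 = 0, so hand = L
Throw height = pattern[8 mod 3] = pattern[2] = 4
Lands at beat 8+4=12, 12 mod 2 = 0, so catch hand = L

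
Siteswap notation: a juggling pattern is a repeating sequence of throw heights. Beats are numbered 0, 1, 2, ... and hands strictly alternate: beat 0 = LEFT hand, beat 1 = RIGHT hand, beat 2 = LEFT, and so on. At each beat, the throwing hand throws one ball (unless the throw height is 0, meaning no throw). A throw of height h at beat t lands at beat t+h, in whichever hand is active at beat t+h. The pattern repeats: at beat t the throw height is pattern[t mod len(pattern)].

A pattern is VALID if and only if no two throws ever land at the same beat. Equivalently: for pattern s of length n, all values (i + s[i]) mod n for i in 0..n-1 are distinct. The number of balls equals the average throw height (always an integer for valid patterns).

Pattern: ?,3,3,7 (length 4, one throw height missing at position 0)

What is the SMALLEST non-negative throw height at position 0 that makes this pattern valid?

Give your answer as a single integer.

i=0: s[i]=? (unknown)
i=1: (1 + 3) mod 4 = 0
i=2: (2 + 3) mod 4 = 1
i=3: (3 + 7) mod 4 = 2
Known residues: [0, 1, 2]; need a permutation of 0..3, so missing residue r = 3
Need (0 + s) mod 4 = 3; smallest s = (3 - 0) mod 4 = 3

Answer: 3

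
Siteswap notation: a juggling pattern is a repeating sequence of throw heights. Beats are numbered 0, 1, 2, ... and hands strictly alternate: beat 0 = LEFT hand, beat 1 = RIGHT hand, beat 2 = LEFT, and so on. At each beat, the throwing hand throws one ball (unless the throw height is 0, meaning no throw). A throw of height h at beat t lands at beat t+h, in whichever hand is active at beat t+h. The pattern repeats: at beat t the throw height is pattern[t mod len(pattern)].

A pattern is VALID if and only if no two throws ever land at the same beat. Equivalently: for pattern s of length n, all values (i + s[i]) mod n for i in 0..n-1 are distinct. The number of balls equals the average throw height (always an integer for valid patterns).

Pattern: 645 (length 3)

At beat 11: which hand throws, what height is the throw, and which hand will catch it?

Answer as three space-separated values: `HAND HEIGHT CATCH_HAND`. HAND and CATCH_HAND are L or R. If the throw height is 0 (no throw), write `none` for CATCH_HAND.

Answer: R 5 L

Derivation:
Beat 11: 11 mod 2 = 1, so hand = R
Throw height = pattern[11 mod 3] = pattern[2] = 5
Lands at beat 11+5=16, 16 mod 2 = 0, so catch hand = L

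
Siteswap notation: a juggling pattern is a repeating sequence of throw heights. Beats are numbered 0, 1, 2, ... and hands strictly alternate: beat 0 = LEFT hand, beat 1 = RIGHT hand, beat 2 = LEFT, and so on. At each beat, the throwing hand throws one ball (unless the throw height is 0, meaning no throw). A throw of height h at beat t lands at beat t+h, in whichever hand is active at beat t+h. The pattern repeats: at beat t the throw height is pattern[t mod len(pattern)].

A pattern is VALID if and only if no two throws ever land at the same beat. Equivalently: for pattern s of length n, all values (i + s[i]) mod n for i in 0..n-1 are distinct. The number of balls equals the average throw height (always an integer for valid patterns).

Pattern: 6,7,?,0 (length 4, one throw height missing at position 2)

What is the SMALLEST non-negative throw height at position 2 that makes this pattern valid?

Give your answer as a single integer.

i=0: (0 + 6) mod 4 = 2
i=1: (1 + 7) mod 4 = 0
i=2: s[i]=? (unknown)
i=3: (3 + 0) mod 4 = 3
Known residues: [0, 2, 3]; need a permutation of 0..3, so missing residue r = 1
Need (2 + s) mod 4 = 1; smallest s = (1 - 2) mod 4 = 3

Answer: 3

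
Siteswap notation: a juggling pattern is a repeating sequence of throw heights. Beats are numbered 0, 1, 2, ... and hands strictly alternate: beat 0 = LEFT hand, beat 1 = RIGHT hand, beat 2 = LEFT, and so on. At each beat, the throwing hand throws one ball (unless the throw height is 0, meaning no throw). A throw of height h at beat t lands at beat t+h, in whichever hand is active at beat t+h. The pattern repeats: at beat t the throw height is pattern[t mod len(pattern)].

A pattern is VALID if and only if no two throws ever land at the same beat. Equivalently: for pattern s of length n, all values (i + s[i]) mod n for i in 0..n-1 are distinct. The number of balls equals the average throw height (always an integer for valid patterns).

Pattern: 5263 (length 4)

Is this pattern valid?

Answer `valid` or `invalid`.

i=0: (i + s[i]) mod n = (0 + 5) mod 4 = 1
i=1: (i + s[i]) mod n = (1 + 2) mod 4 = 3
i=2: (i + s[i]) mod n = (2 + 6) mod 4 = 0
i=3: (i + s[i]) mod n = (3 + 3) mod 4 = 2
Residues: [1, 3, 0, 2], distinct: True

Answer: valid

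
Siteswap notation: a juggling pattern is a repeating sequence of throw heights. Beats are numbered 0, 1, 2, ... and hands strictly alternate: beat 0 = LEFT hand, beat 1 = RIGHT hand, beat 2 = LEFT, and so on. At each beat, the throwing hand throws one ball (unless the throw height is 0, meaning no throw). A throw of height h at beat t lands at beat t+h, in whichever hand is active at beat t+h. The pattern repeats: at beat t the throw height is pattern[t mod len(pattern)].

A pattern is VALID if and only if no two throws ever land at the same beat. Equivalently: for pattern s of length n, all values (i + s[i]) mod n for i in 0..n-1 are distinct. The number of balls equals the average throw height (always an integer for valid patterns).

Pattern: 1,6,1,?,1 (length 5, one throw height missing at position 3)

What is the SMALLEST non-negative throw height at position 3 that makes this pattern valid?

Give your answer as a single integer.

Answer: 1

Derivation:
i=0: (0 + 1) mod 5 = 1
i=1: (1 + 6) mod 5 = 2
i=2: (2 + 1) mod 5 = 3
i=3: s[i]=? (unknown)
i=4: (4 + 1) mod 5 = 0
Known residues: [0, 1, 2, 3]; need a permutation of 0..4, so missing residue r = 4
Need (3 + s) mod 5 = 4; smallest s = (4 - 3) mod 5 = 1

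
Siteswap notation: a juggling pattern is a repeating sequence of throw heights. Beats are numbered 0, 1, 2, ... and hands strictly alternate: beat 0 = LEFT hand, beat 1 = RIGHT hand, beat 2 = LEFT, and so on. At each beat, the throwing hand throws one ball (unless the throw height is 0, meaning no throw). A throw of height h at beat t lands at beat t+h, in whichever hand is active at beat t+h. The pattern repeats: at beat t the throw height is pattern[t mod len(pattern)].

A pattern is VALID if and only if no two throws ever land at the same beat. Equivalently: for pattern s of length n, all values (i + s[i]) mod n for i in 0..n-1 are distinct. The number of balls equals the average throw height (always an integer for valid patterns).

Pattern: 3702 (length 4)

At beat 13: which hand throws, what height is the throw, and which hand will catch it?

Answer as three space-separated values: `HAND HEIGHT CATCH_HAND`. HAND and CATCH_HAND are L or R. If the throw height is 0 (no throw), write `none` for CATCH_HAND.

Beat 13: 13 mod 2 = 1, so hand = R
Throw height = pattern[13 mod 4] = pattern[1] = 7
Lands at beat 13+7=20, 20 mod 2 = 0, so catch hand = L

Answer: R 7 L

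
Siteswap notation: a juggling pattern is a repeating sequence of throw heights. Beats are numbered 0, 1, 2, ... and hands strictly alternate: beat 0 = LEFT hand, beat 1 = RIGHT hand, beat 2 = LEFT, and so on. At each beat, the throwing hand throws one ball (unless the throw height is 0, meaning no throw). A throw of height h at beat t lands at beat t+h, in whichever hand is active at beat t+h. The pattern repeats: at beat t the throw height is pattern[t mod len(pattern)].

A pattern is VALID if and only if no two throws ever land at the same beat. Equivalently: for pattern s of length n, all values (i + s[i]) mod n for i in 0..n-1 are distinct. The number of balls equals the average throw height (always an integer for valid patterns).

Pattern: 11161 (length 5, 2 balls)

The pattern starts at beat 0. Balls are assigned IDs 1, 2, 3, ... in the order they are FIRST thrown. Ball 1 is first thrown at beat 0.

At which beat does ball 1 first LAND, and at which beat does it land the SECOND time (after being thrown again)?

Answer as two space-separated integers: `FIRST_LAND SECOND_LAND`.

Beat 0 (L): throw ball1 h=1 -> lands@1:R; in-air after throw: [b1@1:R]
Beat 1 (R): throw ball1 h=1 -> lands@2:L; in-air after throw: [b1@2:L]
Beat 2 (L): throw ball1 h=1 -> lands@3:R; in-air after throw: [b1@3:R]
Ball 1: thrown@0 h=1 -> first land @1; rethrown@1 h=1 -> second land @2

Answer: 1 2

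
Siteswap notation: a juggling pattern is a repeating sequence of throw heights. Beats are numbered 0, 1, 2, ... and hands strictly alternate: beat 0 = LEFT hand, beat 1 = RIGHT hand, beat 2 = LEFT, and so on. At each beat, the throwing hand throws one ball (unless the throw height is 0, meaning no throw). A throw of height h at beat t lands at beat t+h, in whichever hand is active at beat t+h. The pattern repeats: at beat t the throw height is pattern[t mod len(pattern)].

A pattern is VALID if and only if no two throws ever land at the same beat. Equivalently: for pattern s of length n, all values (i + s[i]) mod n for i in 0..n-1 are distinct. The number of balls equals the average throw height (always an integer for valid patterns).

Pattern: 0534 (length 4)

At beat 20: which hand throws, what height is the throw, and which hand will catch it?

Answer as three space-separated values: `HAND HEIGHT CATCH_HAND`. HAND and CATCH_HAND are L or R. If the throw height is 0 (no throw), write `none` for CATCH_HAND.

Beat 20: 20 mod 2 = 0, so hand = L
Throw height = pattern[20 mod 4] = pattern[0] = 0

Answer: L 0 none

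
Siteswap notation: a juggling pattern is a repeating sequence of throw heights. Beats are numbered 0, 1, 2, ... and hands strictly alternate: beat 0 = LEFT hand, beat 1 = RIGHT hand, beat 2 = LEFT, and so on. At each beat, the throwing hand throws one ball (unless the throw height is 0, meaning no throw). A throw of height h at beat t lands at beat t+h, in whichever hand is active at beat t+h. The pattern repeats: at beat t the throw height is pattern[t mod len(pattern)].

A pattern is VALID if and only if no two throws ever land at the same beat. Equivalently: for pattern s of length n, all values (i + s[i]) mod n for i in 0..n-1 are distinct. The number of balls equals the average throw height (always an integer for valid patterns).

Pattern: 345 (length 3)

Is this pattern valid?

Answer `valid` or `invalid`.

i=0: (i + s[i]) mod n = (0 + 3) mod 3 = 0
i=1: (i + s[i]) mod n = (1 + 4) mod 3 = 2
i=2: (i + s[i]) mod n = (2 + 5) mod 3 = 1
Residues: [0, 2, 1], distinct: True

Answer: valid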